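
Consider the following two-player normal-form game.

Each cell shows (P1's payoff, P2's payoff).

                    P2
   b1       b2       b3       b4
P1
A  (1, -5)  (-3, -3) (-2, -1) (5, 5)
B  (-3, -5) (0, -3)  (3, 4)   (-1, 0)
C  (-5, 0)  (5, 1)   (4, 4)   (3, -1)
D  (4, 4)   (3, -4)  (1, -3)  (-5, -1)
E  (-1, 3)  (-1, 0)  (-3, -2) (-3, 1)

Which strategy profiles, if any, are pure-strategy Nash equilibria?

Mark each player's best response to every combination of opponents' strategies; a profile where every player is best-responding is a pure Nash equilibrium.
P1 against b1: payoffs 1, -3, -5, 4, -1 → best response D.
P1 against b2: payoffs -3, 0, 5, 3, -1 → best response C.
P1 against b3: payoffs -2, 3, 4, 1, -3 → best response C.
P1 against b4: payoffs 5, -1, 3, -5, -3 → best response A.
P2 against A: payoffs -5, -3, -1, 5 → best response b4.
P2 against B: payoffs -5, -3, 4, 0 → best response b3.
P2 against C: payoffs 0, 1, 4, -1 → best response b3.
P2 against D: payoffs 4, -4, -3, -1 → best response b1.
P2 against E: payoffs 3, 0, -2, 1 → best response b1.
Mutual best responses: (A, b4); (C, b3); (D, b1).

Pure-strategy Nash equilibria: (A, b4); (C, b3); (D, b1)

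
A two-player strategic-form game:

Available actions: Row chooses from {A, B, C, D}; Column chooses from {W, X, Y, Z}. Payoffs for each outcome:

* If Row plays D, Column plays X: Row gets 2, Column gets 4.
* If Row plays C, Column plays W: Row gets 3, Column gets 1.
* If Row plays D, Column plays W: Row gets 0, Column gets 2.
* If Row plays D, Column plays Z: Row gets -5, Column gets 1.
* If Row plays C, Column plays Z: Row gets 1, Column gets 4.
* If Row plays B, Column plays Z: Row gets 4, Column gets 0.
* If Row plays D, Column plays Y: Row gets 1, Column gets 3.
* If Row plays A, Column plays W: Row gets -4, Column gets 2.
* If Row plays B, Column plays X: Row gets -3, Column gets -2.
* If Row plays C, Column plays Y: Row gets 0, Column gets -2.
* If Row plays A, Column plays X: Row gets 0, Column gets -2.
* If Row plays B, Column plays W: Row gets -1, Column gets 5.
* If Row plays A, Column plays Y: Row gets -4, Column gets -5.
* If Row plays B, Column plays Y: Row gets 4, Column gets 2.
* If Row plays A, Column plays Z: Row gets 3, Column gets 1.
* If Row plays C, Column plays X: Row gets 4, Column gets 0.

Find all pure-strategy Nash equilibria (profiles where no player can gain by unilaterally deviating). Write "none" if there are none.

Row against W: payoffs -4, -1, 3, 0 → best response C.
Row against X: payoffs 0, -3, 4, 2 → best response C.
Row against Y: payoffs -4, 4, 0, 1 → best response B.
Row against Z: payoffs 3, 4, 1, -5 → best response B.
Column against A: payoffs 2, -2, -5, 1 → best response W.
Column against B: payoffs 5, -2, 2, 0 → best response W.
Column against C: payoffs 1, 0, -2, 4 → best response Z.
Column against D: payoffs 2, 4, 3, 1 → best response X.
No profile is a mutual best response for all players.

none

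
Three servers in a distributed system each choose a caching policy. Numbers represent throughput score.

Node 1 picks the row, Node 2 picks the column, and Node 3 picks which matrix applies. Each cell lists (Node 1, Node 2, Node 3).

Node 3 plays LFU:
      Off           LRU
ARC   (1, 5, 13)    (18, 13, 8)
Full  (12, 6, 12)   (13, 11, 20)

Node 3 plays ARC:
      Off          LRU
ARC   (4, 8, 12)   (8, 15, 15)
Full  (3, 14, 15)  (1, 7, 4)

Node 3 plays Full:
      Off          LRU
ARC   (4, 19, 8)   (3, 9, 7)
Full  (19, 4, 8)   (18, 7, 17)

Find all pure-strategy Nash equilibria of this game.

Pure NE: (ARC, LRU, ARC)

Node 1 against (Off, LFU): payoffs 1, 12 → best response Full.
Node 1 against (Off, ARC): payoffs 4, 3 → best response ARC.
Node 1 against (Off, Full): payoffs 4, 19 → best response Full.
Node 1 against (LRU, LFU): payoffs 18, 13 → best response ARC.
Node 1 against (LRU, ARC): payoffs 8, 1 → best response ARC.
Node 1 against (LRU, Full): payoffs 3, 18 → best response Full.
Node 2 against (ARC, LFU): payoffs 5, 13 → best response LRU.
Node 2 against (ARC, ARC): payoffs 8, 15 → best response LRU.
Node 2 against (ARC, Full): payoffs 19, 9 → best response Off.
Node 2 against (Full, LFU): payoffs 6, 11 → best response LRU.
Node 2 against (Full, ARC): payoffs 14, 7 → best response Off.
Node 2 against (Full, Full): payoffs 4, 7 → best response LRU.
Node 3 against (ARC, Off): payoffs 13, 12, 8 → best response LFU.
Node 3 against (ARC, LRU): payoffs 8, 15, 7 → best response ARC.
Node 3 against (Full, Off): payoffs 12, 15, 8 → best response ARC.
Node 3 against (Full, LRU): payoffs 20, 4, 17 → best response LFU.
Mutual best responses: (ARC, LRU, ARC).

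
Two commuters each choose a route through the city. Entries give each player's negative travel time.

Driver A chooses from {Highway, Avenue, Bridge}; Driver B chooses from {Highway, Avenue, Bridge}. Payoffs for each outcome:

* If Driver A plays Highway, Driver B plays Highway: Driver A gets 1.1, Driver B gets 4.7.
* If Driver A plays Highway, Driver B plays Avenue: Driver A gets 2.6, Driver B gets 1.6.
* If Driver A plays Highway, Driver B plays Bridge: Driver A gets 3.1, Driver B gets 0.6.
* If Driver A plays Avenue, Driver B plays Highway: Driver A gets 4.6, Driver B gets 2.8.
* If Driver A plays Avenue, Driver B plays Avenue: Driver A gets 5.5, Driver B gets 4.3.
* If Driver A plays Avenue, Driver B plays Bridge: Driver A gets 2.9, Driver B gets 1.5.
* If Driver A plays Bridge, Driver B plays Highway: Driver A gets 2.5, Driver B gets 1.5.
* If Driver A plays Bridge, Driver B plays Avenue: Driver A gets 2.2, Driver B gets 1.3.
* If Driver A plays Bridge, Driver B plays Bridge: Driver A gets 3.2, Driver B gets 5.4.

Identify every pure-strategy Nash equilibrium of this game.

Pure-strategy Nash equilibria: (Avenue, Avenue) and (Bridge, Bridge)

Driver A against Highway: payoffs 1.1, 4.6, 2.5 → best response Avenue.
Driver A against Avenue: payoffs 2.6, 5.5, 2.2 → best response Avenue.
Driver A against Bridge: payoffs 3.1, 2.9, 3.2 → best response Bridge.
Driver B against Highway: payoffs 4.7, 1.6, 0.6 → best response Highway.
Driver B against Avenue: payoffs 2.8, 4.3, 1.5 → best response Avenue.
Driver B against Bridge: payoffs 1.5, 1.3, 5.4 → best response Bridge.
Mutual best responses: (Avenue, Avenue); (Bridge, Bridge).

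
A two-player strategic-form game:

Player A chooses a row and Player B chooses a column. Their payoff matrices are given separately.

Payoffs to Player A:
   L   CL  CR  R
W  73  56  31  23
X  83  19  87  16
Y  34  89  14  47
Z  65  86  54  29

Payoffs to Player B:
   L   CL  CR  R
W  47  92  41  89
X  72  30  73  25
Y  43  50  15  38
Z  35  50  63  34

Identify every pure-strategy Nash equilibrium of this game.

Pure-strategy Nash equilibria: (X, CR); (Y, CL)

(W, L): Player A can switch to X (73 → 83). Not NE.
(W, CL): Player A can switch to Y (56 → 89). Not NE.
(W, CR): Player A can switch to X (31 → 87). Not NE.
(W, R): Player A can switch to Y (23 → 47). Not NE.
(X, L): Player B can switch to CR (72 → 73). Not NE.
(X, CL): Player A can switch to W (19 → 56). Not NE.
(X, CR): Player A gets 87, best alternative 54; Player B gets 73, best alternative 72. No profitable deviation — NE.
(X, R): Player A can switch to W (16 → 23). Not NE.
(Y, L): Player A can switch to W (34 → 73). Not NE.
(Y, CL): Player A gets 89, best alternative 86; Player B gets 50, best alternative 43. No profitable deviation — NE.
(Y, CR): Player A can switch to W (14 → 31). Not NE.
(Y, R): Player B can switch to L (38 → 43). Not NE.
(The remaining 4 profiles each have a profitable deviation by the same check.)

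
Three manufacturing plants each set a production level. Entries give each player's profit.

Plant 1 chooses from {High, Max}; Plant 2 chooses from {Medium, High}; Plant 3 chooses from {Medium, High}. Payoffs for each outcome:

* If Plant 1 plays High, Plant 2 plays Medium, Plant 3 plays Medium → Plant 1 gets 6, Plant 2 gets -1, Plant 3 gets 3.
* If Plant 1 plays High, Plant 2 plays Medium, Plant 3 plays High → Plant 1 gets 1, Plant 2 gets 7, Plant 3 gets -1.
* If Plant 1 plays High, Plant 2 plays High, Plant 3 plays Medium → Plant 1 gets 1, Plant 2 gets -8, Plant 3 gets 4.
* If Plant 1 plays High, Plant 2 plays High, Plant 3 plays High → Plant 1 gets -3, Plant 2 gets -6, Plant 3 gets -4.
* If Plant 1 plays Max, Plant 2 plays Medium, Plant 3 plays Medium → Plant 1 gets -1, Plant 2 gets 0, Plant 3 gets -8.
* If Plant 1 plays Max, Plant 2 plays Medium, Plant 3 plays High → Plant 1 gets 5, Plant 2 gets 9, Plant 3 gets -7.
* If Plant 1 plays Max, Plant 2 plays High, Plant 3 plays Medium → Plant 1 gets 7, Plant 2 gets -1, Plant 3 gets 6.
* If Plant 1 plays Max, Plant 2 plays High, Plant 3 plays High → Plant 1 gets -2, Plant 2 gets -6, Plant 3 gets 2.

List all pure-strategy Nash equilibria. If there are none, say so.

For each strategy profile, look for a profitable unilateral deviation.
(High, Medium, Medium): Plant 1 gets 6, best alternative -1; Plant 2 gets -1, best alternative -8; Plant 3 gets 3, best alternative -1. No profitable deviation — NE.
(High, Medium, High): Plant 1 can switch to Max (1 → 5). Not NE.
(High, High, Medium): Plant 1 can switch to Max (1 → 7). Not NE.
(High, High, High): Plant 1 can switch to Max (-3 → -2). Not NE.
(Max, Medium, Medium): Plant 1 can switch to High (-1 → 6). Not NE.
(Max, Medium, High): Plant 1 gets 5, best alternative 1; Plant 2 gets 9, best alternative -6; Plant 3 gets -7, best alternative -8. No profitable deviation — NE.
(Max, High, Medium): Plant 2 can switch to Medium (-1 → 0). Not NE.
(Max, High, High): Plant 2 can switch to Medium (-6 → 9). Not NE.

Pure-strategy Nash equilibria: (High, Medium, Medium), (Max, Medium, High)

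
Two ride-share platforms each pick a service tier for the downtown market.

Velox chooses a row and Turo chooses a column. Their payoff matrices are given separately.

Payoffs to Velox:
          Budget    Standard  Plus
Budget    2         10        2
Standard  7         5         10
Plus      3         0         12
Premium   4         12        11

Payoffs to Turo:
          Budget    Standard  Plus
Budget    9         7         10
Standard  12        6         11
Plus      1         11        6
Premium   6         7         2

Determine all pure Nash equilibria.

(Budget, Budget): Velox can switch to Standard (2 → 7). Not NE.
(Budget, Standard): Velox can switch to Premium (10 → 12). Not NE.
(Budget, Plus): Velox can switch to Standard (2 → 10). Not NE.
(Standard, Budget): Velox gets 7, best alternative 4; Turo gets 12, best alternative 11. No profitable deviation — NE.
(Standard, Standard): Velox can switch to Budget (5 → 10). Not NE.
(Standard, Plus): Velox can switch to Plus (10 → 12). Not NE.
(Plus, Budget): Velox can switch to Standard (3 → 7). Not NE.
(Plus, Standard): Velox can switch to Budget (0 → 10). Not NE.
(Plus, Plus): Turo can switch to Standard (6 → 11). Not NE.
(Premium, Budget): Velox can switch to Standard (4 → 7). Not NE.
(Premium, Standard): Velox gets 12, best alternative 10; Turo gets 7, best alternative 6. No profitable deviation — NE.
(Premium, Plus): Velox can switch to Plus (11 → 12). Not NE.

The pure Nash equilibria are (Standard, Budget); (Premium, Standard).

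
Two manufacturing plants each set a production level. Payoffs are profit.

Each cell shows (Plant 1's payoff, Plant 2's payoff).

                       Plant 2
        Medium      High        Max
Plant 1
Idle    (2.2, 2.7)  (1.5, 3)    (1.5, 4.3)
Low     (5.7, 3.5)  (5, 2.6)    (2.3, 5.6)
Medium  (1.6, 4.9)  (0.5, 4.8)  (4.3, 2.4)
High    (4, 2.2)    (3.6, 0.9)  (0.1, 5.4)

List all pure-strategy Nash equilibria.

No pure-strategy Nash equilibrium.

For each strategy profile, look for a profitable unilateral deviation.
(Idle, Medium): Plant 1 can switch to Low (2.2 → 5.7). Not NE.
(Idle, High): Plant 1 can switch to Low (1.5 → 5). Not NE.
(Idle, Max): Plant 1 can switch to Low (1.5 → 2.3). Not NE.
(Low, Medium): Plant 2 can switch to Max (3.5 → 5.6). Not NE.
(Low, High): Plant 2 can switch to Medium (2.6 → 3.5). Not NE.
(Low, Max): Plant 1 can switch to Medium (2.3 → 4.3). Not NE.
(Medium, Medium): Plant 1 can switch to Idle (1.6 → 2.2). Not NE.
(Medium, High): Plant 1 can switch to Idle (0.5 → 1.5). Not NE.
(Medium, Max): Plant 2 can switch to Medium (2.4 → 4.9). Not NE.
(High, Medium): Plant 1 can switch to Low (4 → 5.7). Not NE.
(The remaining 2 profiles each have a profitable deviation by the same check.)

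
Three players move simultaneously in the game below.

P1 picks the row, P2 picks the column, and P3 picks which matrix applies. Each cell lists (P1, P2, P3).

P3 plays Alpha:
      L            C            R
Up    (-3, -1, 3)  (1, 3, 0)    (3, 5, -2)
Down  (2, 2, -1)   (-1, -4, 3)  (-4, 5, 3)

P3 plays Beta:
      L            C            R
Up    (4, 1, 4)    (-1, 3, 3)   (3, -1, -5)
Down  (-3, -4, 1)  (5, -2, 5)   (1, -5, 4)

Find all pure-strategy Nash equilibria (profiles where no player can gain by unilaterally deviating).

Pure-strategy Nash equilibria: (Up, R, Alpha); (Down, C, Beta)

Mark each player's best response to every combination of opponents' strategies; a profile where every player is best-responding is a pure Nash equilibrium.
P1 against (L, Alpha): payoffs -3, 2 → best response Down.
P1 against (L, Beta): payoffs 4, -3 → best response Up.
P1 against (C, Alpha): payoffs 1, -1 → best response Up.
P1 against (C, Beta): payoffs -1, 5 → best response Down.
P1 against (R, Alpha): payoffs 3, -4 → best response Up.
P1 against (R, Beta): payoffs 3, 1 → best response Up.
P2 against (Up, Alpha): payoffs -1, 3, 5 → best response R.
P2 against (Up, Beta): payoffs 1, 3, -1 → best response C.
P2 against (Down, Alpha): payoffs 2, -4, 5 → best response R.
P2 against (Down, Beta): payoffs -4, -2, -5 → best response C.
P3 against (Up, L): payoffs 3, 4 → best response Beta.
P3 against (Up, C): payoffs 0, 3 → best response Beta.
P3 against (Up, R): payoffs -2, -5 → best response Alpha.
P3 against (Down, L): payoffs -1, 1 → best response Beta.
P3 against (Down, C): payoffs 3, 5 → best response Beta.
P3 against (Down, R): payoffs 3, 4 → best response Beta.
Mutual best responses: (Up, R, Alpha); (Down, C, Beta).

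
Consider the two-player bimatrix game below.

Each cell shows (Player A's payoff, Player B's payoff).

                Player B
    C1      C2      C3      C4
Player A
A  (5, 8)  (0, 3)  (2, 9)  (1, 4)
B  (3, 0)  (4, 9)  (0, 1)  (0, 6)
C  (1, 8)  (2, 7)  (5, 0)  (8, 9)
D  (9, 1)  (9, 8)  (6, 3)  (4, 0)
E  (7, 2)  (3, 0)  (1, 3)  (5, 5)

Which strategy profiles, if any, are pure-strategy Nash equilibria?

Player A against C1: payoffs 5, 3, 1, 9, 7 → best response D.
Player A against C2: payoffs 0, 4, 2, 9, 3 → best response D.
Player A against C3: payoffs 2, 0, 5, 6, 1 → best response D.
Player A against C4: payoffs 1, 0, 8, 4, 5 → best response C.
Player B against A: payoffs 8, 3, 9, 4 → best response C3.
Player B against B: payoffs 0, 9, 1, 6 → best response C2.
Player B against C: payoffs 8, 7, 0, 9 → best response C4.
Player B against D: payoffs 1, 8, 3, 0 → best response C2.
Player B against E: payoffs 2, 0, 3, 5 → best response C4.
Mutual best responses: (C, C4); (D, C2).

Pure-strategy Nash equilibria: (C, C4); (D, C2)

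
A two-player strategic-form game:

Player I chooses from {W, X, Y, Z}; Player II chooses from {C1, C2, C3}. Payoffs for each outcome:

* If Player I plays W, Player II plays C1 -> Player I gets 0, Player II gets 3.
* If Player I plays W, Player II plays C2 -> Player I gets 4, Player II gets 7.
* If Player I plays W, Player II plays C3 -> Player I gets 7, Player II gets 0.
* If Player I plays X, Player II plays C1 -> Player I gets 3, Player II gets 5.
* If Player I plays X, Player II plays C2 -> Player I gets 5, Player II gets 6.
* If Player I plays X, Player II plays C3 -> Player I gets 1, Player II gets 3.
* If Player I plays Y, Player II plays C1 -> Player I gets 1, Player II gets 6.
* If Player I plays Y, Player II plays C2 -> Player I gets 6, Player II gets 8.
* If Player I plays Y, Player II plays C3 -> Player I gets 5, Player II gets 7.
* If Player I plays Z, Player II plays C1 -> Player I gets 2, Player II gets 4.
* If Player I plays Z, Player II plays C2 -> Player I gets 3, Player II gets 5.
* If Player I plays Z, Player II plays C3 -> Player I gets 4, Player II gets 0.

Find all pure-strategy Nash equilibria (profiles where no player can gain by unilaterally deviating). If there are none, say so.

(W, C1): Player I can switch to X (0 → 3). Not NE.
(W, C2): Player I can switch to X (4 → 5). Not NE.
(W, C3): Player II can switch to C1 (0 → 3). Not NE.
(X, C1): Player II can switch to C2 (5 → 6). Not NE.
(X, C2): Player I can switch to Y (5 → 6). Not NE.
(X, C3): Player I can switch to W (1 → 7). Not NE.
(Y, C1): Player I can switch to X (1 → 3). Not NE.
(Y, C2): Player I gets 6, best alternative 5; Player II gets 8, best alternative 7. No profitable deviation — NE.
(Y, C3): Player I can switch to W (5 → 7). Not NE.
(The remaining 3 profiles each have a profitable deviation by the same check.)

The unique pure-strategy Nash equilibrium is (Y, C2).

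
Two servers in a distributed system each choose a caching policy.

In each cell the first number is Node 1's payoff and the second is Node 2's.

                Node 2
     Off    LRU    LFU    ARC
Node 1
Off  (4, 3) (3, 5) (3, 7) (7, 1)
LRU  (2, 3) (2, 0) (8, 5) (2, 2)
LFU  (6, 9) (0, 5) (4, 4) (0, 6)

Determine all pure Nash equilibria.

Node 1 against Off: payoffs 4, 2, 6 → best response LFU.
Node 1 against LRU: payoffs 3, 2, 0 → best response Off.
Node 1 against LFU: payoffs 3, 8, 4 → best response LRU.
Node 1 against ARC: payoffs 7, 2, 0 → best response Off.
Node 2 against Off: payoffs 3, 5, 7, 1 → best response LFU.
Node 2 against LRU: payoffs 3, 0, 5, 2 → best response LFU.
Node 2 against LFU: payoffs 9, 5, 4, 6 → best response Off.
Mutual best responses: (LRU, LFU); (LFU, Off).

(LRU, LFU) and (LFU, Off)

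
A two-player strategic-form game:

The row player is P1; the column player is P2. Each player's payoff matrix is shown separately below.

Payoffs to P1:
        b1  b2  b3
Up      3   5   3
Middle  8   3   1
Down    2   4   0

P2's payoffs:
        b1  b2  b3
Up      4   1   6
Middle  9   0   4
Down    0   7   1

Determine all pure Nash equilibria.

The pure Nash equilibria are (Up, b3), (Middle, b1).

P1 against b1: payoffs 3, 8, 2 → best response Middle.
P1 against b2: payoffs 5, 3, 4 → best response Up.
P1 against b3: payoffs 3, 1, 0 → best response Up.
P2 against Up: payoffs 4, 1, 6 → best response b3.
P2 against Middle: payoffs 9, 0, 4 → best response b1.
P2 against Down: payoffs 0, 7, 1 → best response b2.
Mutual best responses: (Up, b3); (Middle, b1).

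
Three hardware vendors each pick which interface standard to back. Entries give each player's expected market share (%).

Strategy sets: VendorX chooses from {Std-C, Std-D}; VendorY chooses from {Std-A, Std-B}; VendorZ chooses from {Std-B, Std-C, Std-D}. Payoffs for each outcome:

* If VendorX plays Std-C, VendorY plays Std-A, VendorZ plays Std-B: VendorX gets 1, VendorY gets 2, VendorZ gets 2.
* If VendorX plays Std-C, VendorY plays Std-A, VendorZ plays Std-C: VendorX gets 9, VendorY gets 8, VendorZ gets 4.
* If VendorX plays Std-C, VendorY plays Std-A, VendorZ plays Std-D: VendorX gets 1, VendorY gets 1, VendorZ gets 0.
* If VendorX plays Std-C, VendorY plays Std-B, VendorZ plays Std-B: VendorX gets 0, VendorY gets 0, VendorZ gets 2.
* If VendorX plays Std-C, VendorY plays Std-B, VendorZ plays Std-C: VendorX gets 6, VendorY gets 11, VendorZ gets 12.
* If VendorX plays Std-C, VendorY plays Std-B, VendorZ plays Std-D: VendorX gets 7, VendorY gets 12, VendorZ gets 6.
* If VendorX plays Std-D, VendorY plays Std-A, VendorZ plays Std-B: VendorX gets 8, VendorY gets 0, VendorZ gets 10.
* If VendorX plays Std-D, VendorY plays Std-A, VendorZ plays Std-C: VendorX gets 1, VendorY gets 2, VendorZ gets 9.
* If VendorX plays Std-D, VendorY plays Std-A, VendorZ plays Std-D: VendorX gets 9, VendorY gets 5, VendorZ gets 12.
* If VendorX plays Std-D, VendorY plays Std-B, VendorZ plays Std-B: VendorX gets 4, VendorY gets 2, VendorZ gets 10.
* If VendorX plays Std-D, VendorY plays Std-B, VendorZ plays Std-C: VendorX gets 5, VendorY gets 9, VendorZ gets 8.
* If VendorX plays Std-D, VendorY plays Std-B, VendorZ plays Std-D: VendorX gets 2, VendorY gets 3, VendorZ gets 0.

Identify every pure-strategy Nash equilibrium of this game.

For each player, find the best response to each opponent profile; mutual best responses are the pure NE.
VendorX against (Std-A, Std-B): payoffs 1, 8 → best response Std-D.
VendorX against (Std-A, Std-C): payoffs 9, 1 → best response Std-C.
VendorX against (Std-A, Std-D): payoffs 1, 9 → best response Std-D.
VendorX against (Std-B, Std-B): payoffs 0, 4 → best response Std-D.
VendorX against (Std-B, Std-C): payoffs 6, 5 → best response Std-C.
VendorX against (Std-B, Std-D): payoffs 7, 2 → best response Std-C.
VendorY against (Std-C, Std-B): payoffs 2, 0 → best response Std-A.
VendorY against (Std-C, Std-C): payoffs 8, 11 → best response Std-B.
VendorY against (Std-C, Std-D): payoffs 1, 12 → best response Std-B.
VendorY against (Std-D, Std-B): payoffs 0, 2 → best response Std-B.
VendorY against (Std-D, Std-C): payoffs 2, 9 → best response Std-B.
VendorY against (Std-D, Std-D): payoffs 5, 3 → best response Std-A.
VendorZ against (Std-C, Std-A): payoffs 2, 4, 0 → best response Std-C.
VendorZ against (Std-C, Std-B): payoffs 2, 12, 6 → best response Std-C.
VendorZ against (Std-D, Std-A): payoffs 10, 9, 12 → best response Std-D.
VendorZ against (Std-D, Std-B): payoffs 10, 8, 0 → best response Std-B.
Mutual best responses: (Std-C, Std-B, Std-C); (Std-D, Std-A, Std-D); (Std-D, Std-B, Std-B).

The pure Nash equilibria are (Std-C, Std-B, Std-C) and (Std-D, Std-A, Std-D) and (Std-D, Std-B, Std-B).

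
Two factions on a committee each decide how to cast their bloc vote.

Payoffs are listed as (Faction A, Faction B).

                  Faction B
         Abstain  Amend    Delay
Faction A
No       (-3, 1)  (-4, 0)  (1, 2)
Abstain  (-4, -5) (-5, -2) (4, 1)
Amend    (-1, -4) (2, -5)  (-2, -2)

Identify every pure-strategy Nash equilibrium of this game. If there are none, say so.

The unique pure-strategy Nash equilibrium is (Abstain, Delay).

For each strategy profile, look for a profitable unilateral deviation.
(No, Abstain): Faction A can switch to Amend (-3 → -1). Not NE.
(No, Amend): Faction A can switch to Amend (-4 → 2). Not NE.
(No, Delay): Faction A can switch to Abstain (1 → 4). Not NE.
(Abstain, Abstain): Faction A can switch to No (-4 → -3). Not NE.
(Abstain, Amend): Faction A can switch to No (-5 → -4). Not NE.
(Abstain, Delay): Faction A gets 4, best alternative 1; Faction B gets 1, best alternative -2. No profitable deviation — NE.
(Amend, Abstain): Faction B can switch to Delay (-4 → -2). Not NE.
(The remaining 2 profiles each have a profitable deviation by the same check.)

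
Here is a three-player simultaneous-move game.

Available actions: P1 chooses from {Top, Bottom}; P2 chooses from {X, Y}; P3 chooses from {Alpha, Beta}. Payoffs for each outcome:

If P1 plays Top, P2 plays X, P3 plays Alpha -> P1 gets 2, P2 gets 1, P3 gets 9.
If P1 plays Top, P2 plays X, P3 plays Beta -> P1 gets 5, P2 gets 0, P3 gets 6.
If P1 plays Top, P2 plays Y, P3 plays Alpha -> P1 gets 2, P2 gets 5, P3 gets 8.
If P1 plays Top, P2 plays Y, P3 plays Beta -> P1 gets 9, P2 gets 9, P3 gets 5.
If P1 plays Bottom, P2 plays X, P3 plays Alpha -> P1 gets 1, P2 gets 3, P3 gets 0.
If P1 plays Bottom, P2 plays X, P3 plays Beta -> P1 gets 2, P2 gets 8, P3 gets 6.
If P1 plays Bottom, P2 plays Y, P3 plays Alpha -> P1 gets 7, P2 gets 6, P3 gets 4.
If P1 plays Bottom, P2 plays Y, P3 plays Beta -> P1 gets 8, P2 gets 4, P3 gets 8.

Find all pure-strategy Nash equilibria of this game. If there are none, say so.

Check each profile: it is a Nash equilibrium iff no player can strictly gain by switching unilaterally.
(Top, X, Alpha): P2 can switch to Y (1 → 5). Not NE.
(Top, X, Beta): P2 can switch to Y (0 → 9). Not NE.
(Top, Y, Alpha): P1 can switch to Bottom (2 → 7). Not NE.
(Top, Y, Beta): P3 can switch to Alpha (5 → 8). Not NE.
(Bottom, X, Alpha): P1 can switch to Top (1 → 2). Not NE.
(Bottom, X, Beta): P1 can switch to Top (2 → 5). Not NE.
(Bottom, Y, Alpha): P3 can switch to Beta (4 → 8). Not NE.
(Bottom, Y, Beta): P1 can switch to Top (8 → 9). Not NE.

No pure-strategy Nash equilibrium.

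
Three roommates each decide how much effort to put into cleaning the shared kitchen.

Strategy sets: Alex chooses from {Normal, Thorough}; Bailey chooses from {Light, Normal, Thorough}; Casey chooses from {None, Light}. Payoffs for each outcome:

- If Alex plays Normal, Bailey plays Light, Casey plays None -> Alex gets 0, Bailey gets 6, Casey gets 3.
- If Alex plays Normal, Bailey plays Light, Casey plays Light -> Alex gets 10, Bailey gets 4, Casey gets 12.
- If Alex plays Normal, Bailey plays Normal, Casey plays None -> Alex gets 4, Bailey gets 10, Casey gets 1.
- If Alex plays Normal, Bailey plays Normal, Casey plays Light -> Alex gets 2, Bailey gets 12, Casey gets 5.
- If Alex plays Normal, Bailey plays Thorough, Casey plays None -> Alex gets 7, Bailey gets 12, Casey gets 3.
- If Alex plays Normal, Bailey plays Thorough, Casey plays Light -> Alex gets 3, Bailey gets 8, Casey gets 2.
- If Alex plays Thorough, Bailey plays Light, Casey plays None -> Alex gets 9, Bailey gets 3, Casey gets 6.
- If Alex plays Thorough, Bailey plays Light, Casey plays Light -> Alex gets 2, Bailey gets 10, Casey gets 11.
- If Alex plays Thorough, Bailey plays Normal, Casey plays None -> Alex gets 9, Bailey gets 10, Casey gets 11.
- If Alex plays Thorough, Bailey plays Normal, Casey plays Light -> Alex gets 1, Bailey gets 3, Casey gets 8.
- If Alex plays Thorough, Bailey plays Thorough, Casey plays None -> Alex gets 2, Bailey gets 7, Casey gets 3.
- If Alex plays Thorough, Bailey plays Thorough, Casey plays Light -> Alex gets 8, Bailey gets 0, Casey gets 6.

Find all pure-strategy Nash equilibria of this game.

The pure Nash equilibria are (Normal, Normal, Light), (Normal, Thorough, None), (Thorough, Normal, None).

For each strategy profile, look for a profitable unilateral deviation.
(Normal, Light, None): Alex can switch to Thorough (0 → 9). Not NE.
(Normal, Light, Light): Bailey can switch to Normal (4 → 12). Not NE.
(Normal, Normal, None): Alex can switch to Thorough (4 → 9). Not NE.
(Normal, Normal, Light): Alex gets 2, best alternative 1; Bailey gets 12, best alternative 8; Casey gets 5, best alternative 1. No profitable deviation — NE.
(Normal, Thorough, None): Alex gets 7, best alternative 2; Bailey gets 12, best alternative 10; Casey gets 3, best alternative 2. No profitable deviation — NE.
(Normal, Thorough, Light): Alex can switch to Thorough (3 → 8). Not NE.
(Thorough, Light, None): Bailey can switch to Normal (3 → 10). Not NE.
(Thorough, Light, Light): Alex can switch to Normal (2 → 10). Not NE.
(Thorough, Normal, None): Alex gets 9, best alternative 4; Bailey gets 10, best alternative 7; Casey gets 11, best alternative 8. No profitable deviation — NE.
(Thorough, Normal, Light): Alex can switch to Normal (1 → 2). Not NE.
(Thorough, Thorough, None): Alex can switch to Normal (2 → 7). Not NE.
(Thorough, Thorough, Light): Bailey can switch to Light (0 → 10). Not NE.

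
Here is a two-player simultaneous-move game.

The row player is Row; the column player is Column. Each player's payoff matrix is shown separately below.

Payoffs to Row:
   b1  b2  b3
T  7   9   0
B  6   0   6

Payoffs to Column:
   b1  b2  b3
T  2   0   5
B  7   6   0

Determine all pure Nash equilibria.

No pure-strategy Nash equilibrium.

(T, b1): Column can switch to b3 (2 → 5). Not NE.
(T, b2): Column can switch to b1 (0 → 2). Not NE.
(T, b3): Row can switch to B (0 → 6). Not NE.
(B, b1): Row can switch to T (6 → 7). Not NE.
(B, b2): Row can switch to T (0 → 9). Not NE.
(B, b3): Column can switch to b1 (0 → 7). Not NE.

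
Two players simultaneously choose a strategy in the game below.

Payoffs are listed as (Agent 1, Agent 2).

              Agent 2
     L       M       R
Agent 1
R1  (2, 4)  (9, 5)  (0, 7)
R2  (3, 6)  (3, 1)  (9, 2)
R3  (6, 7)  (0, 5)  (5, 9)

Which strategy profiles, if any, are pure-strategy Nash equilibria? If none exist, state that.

For each player, find the best response to each opponent profile; mutual best responses are the pure NE.
Agent 1 against L: payoffs 2, 3, 6 → best response R3.
Agent 1 against M: payoffs 9, 3, 0 → best response R1.
Agent 1 against R: payoffs 0, 9, 5 → best response R2.
Agent 2 against R1: payoffs 4, 5, 7 → best response R.
Agent 2 against R2: payoffs 6, 1, 2 → best response L.
Agent 2 against R3: payoffs 7, 5, 9 → best response R.
No profile is a mutual best response for all players.

none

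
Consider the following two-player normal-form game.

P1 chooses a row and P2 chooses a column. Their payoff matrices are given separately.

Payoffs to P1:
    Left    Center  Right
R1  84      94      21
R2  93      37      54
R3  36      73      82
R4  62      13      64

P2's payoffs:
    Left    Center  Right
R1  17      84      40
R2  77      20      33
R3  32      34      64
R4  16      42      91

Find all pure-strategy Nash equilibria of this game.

P1 against Left: payoffs 84, 93, 36, 62 → best response R2.
P1 against Center: payoffs 94, 37, 73, 13 → best response R1.
P1 against Right: payoffs 21, 54, 82, 64 → best response R3.
P2 against R1: payoffs 17, 84, 40 → best response Center.
P2 against R2: payoffs 77, 20, 33 → best response Left.
P2 against R3: payoffs 32, 34, 64 → best response Right.
P2 against R4: payoffs 16, 42, 91 → best response Right.
Mutual best responses: (R1, Center); (R2, Left); (R3, Right).

(R1, Center) and (R2, Left) and (R3, Right)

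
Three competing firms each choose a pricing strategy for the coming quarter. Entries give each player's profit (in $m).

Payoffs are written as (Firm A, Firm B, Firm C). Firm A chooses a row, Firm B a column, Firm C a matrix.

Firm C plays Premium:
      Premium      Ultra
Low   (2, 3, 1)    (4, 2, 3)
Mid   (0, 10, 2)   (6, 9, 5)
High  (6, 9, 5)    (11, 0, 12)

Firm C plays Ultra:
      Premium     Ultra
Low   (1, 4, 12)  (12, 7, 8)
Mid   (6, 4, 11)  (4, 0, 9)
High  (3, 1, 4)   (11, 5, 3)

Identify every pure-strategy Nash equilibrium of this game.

The pure Nash equilibria are (Low, Ultra, Ultra); (Mid, Premium, Ultra); (High, Premium, Premium).

Firm A against (Premium, Premium): payoffs 2, 0, 6 → best response High.
Firm A against (Premium, Ultra): payoffs 1, 6, 3 → best response Mid.
Firm A against (Ultra, Premium): payoffs 4, 6, 11 → best response High.
Firm A against (Ultra, Ultra): payoffs 12, 4, 11 → best response Low.
Firm B against (Low, Premium): payoffs 3, 2 → best response Premium.
Firm B against (Low, Ultra): payoffs 4, 7 → best response Ultra.
Firm B against (Mid, Premium): payoffs 10, 9 → best response Premium.
Firm B against (Mid, Ultra): payoffs 4, 0 → best response Premium.
Firm B against (High, Premium): payoffs 9, 0 → best response Premium.
Firm B against (High, Ultra): payoffs 1, 5 → best response Ultra.
Firm C against (Low, Premium): payoffs 1, 12 → best response Ultra.
Firm C against (Low, Ultra): payoffs 3, 8 → best response Ultra.
Firm C against (Mid, Premium): payoffs 2, 11 → best response Ultra.
Firm C against (Mid, Ultra): payoffs 5, 9 → best response Ultra.
Firm C against (High, Premium): payoffs 5, 4 → best response Premium.
Firm C against (High, Ultra): payoffs 12, 3 → best response Premium.
Mutual best responses: (Low, Ultra, Ultra); (Mid, Premium, Ultra); (High, Premium, Premium).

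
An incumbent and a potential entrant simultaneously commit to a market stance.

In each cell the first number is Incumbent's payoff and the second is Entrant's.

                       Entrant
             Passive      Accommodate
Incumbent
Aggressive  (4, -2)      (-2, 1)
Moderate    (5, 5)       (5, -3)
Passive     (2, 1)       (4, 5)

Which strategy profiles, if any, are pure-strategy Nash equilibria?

(Aggressive, Passive): Incumbent can switch to Moderate (4 → 5). Not NE.
(Aggressive, Accommodate): Incumbent can switch to Moderate (-2 → 5). Not NE.
(Moderate, Passive): Incumbent gets 5, best alternative 4; Entrant gets 5, best alternative -3. No profitable deviation — NE.
(Moderate, Accommodate): Entrant can switch to Passive (-3 → 5). Not NE.
(Passive, Passive): Incumbent can switch to Aggressive (2 → 4). Not NE.
(Passive, Accommodate): Incumbent can switch to Moderate (4 → 5). Not NE.

(Moderate, Passive)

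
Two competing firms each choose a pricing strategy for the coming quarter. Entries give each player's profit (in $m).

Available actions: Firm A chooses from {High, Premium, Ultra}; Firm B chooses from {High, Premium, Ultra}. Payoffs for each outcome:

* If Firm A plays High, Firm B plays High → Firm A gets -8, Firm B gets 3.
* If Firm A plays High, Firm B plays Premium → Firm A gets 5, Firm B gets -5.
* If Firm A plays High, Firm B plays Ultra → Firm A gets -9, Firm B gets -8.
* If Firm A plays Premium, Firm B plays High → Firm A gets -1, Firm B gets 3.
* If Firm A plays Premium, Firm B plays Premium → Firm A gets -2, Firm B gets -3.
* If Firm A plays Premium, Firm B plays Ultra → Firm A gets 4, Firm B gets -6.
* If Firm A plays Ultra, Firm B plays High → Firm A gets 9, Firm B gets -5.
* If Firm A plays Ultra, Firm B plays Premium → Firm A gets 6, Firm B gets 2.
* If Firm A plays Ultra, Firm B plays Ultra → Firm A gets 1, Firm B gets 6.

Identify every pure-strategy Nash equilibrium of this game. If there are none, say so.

There is no pure-strategy Nash equilibrium.

Firm A against High: payoffs -8, -1, 9 → best response Ultra.
Firm A against Premium: payoffs 5, -2, 6 → best response Ultra.
Firm A against Ultra: payoffs -9, 4, 1 → best response Premium.
Firm B against High: payoffs 3, -5, -8 → best response High.
Firm B against Premium: payoffs 3, -3, -6 → best response High.
Firm B against Ultra: payoffs -5, 2, 6 → best response Ultra.
No profile is a mutual best response for all players.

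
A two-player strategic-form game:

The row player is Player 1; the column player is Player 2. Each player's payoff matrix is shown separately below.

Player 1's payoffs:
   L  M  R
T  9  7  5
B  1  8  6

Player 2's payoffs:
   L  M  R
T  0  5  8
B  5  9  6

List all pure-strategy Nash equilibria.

Player 1 against L: payoffs 9, 1 → best response T.
Player 1 against M: payoffs 7, 8 → best response B.
Player 1 against R: payoffs 5, 6 → best response B.
Player 2 against T: payoffs 0, 5, 8 → best response R.
Player 2 against B: payoffs 5, 9, 6 → best response M.
Mutual best responses: (B, M).

The unique pure-strategy Nash equilibrium is (B, M).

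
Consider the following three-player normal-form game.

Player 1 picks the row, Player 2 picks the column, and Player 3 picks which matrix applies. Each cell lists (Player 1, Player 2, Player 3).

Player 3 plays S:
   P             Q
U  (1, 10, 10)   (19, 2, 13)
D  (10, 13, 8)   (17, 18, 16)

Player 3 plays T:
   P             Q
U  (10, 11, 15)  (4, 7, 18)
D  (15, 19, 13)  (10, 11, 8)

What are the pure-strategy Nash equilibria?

The unique pure-strategy Nash equilibrium is (D, P, T).

Player 1 against (P, S): payoffs 1, 10 → best response D.
Player 1 against (P, T): payoffs 10, 15 → best response D.
Player 1 against (Q, S): payoffs 19, 17 → best response U.
Player 1 against (Q, T): payoffs 4, 10 → best response D.
Player 2 against (U, S): payoffs 10, 2 → best response P.
Player 2 against (U, T): payoffs 11, 7 → best response P.
Player 2 against (D, S): payoffs 13, 18 → best response Q.
Player 2 against (D, T): payoffs 19, 11 → best response P.
Player 3 against (U, P): payoffs 10, 15 → best response T.
Player 3 against (U, Q): payoffs 13, 18 → best response T.
Player 3 against (D, P): payoffs 8, 13 → best response T.
Player 3 against (D, Q): payoffs 16, 8 → best response S.
Mutual best responses: (D, P, T).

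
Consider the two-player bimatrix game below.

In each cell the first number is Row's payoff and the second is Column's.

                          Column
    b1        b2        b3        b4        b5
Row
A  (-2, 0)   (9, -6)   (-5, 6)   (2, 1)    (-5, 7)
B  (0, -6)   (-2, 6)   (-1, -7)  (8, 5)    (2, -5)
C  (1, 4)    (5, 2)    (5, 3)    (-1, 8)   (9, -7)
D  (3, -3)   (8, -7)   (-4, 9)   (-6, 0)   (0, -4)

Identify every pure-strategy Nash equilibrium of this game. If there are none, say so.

No pure-strategy Nash equilibrium.

Mark each player's best response to every combination of opponents' strategies; a profile where every player is best-responding is a pure Nash equilibrium.
Row against b1: payoffs -2, 0, 1, 3 → best response D.
Row against b2: payoffs 9, -2, 5, 8 → best response A.
Row against b3: payoffs -5, -1, 5, -4 → best response C.
Row against b4: payoffs 2, 8, -1, -6 → best response B.
Row against b5: payoffs -5, 2, 9, 0 → best response C.
Column against A: payoffs 0, -6, 6, 1, 7 → best response b5.
Column against B: payoffs -6, 6, -7, 5, -5 → best response b2.
Column against C: payoffs 4, 2, 3, 8, -7 → best response b4.
Column against D: payoffs -3, -7, 9, 0, -4 → best response b3.
No profile is a mutual best response for all players.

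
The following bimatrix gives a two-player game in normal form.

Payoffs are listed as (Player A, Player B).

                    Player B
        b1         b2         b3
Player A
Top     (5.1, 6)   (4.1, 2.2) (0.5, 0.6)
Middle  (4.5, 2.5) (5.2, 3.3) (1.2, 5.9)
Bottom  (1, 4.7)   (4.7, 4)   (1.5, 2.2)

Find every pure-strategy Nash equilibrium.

Player A against b1: payoffs 5.1, 4.5, 1 → best response Top.
Player A against b2: payoffs 4.1, 5.2, 4.7 → best response Middle.
Player A against b3: payoffs 0.5, 1.2, 1.5 → best response Bottom.
Player B against Top: payoffs 6, 2.2, 0.6 → best response b1.
Player B against Middle: payoffs 2.5, 3.3, 5.9 → best response b3.
Player B against Bottom: payoffs 4.7, 4, 2.2 → best response b1.
Mutual best responses: (Top, b1).

(Top, b1)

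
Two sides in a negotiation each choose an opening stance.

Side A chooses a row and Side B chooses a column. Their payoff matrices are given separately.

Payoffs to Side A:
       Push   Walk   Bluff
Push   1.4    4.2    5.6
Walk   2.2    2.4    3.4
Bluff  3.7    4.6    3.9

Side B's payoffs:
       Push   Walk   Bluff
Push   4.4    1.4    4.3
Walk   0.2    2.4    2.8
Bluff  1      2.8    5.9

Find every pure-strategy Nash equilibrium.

Check each profile: it is a Nash equilibrium iff no player can strictly gain by switching unilaterally.
(Push, Push): Side A can switch to Walk (1.4 → 2.2). Not NE.
(Push, Walk): Side A can switch to Bluff (4.2 → 4.6). Not NE.
(Push, Bluff): Side B can switch to Push (4.3 → 4.4). Not NE.
(Walk, Push): Side A can switch to Bluff (2.2 → 3.7). Not NE.
(Walk, Walk): Side A can switch to Push (2.4 → 4.2). Not NE.
(Walk, Bluff): Side A can switch to Push (3.4 → 5.6). Not NE.
(Bluff, Push): Side B can switch to Walk (1 → 2.8). Not NE.
(Bluff, Walk): Side B can switch to Bluff (2.8 → 5.9). Not NE.
(The remaining 1 profile has a profitable deviation by the same check.)

This game has no pure Nash equilibrium.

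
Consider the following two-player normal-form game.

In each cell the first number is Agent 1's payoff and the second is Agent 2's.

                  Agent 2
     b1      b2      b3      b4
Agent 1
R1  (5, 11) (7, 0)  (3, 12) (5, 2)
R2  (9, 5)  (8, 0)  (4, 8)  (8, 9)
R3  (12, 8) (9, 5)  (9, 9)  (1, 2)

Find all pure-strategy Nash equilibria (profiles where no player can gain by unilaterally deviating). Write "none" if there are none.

The pure Nash equilibria are (R2, b4); (R3, b3).

Agent 1 against b1: payoffs 5, 9, 12 → best response R3.
Agent 1 against b2: payoffs 7, 8, 9 → best response R3.
Agent 1 against b3: payoffs 3, 4, 9 → best response R3.
Agent 1 against b4: payoffs 5, 8, 1 → best response R2.
Agent 2 against R1: payoffs 11, 0, 12, 2 → best response b3.
Agent 2 against R2: payoffs 5, 0, 8, 9 → best response b4.
Agent 2 against R3: payoffs 8, 5, 9, 2 → best response b3.
Mutual best responses: (R2, b4); (R3, b3).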